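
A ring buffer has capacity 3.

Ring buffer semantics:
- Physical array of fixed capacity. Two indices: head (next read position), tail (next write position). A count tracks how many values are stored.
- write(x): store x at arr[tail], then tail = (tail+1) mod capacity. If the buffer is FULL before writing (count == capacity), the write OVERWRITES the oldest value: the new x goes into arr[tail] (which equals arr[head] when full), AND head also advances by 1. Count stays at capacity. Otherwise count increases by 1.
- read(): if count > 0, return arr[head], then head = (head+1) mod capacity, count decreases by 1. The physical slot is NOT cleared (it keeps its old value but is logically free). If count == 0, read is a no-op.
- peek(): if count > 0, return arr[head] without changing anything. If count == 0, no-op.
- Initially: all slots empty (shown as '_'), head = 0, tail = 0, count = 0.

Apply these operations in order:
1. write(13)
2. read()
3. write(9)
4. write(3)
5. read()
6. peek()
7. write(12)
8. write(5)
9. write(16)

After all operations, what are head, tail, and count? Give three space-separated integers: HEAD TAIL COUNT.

Answer: 0 0 3

Derivation:
After op 1 (write(13)): arr=[13 _ _] head=0 tail=1 count=1
After op 2 (read()): arr=[13 _ _] head=1 tail=1 count=0
After op 3 (write(9)): arr=[13 9 _] head=1 tail=2 count=1
After op 4 (write(3)): arr=[13 9 3] head=1 tail=0 count=2
After op 5 (read()): arr=[13 9 3] head=2 tail=0 count=1
After op 6 (peek()): arr=[13 9 3] head=2 tail=0 count=1
After op 7 (write(12)): arr=[12 9 3] head=2 tail=1 count=2
After op 8 (write(5)): arr=[12 5 3] head=2 tail=2 count=3
After op 9 (write(16)): arr=[12 5 16] head=0 tail=0 count=3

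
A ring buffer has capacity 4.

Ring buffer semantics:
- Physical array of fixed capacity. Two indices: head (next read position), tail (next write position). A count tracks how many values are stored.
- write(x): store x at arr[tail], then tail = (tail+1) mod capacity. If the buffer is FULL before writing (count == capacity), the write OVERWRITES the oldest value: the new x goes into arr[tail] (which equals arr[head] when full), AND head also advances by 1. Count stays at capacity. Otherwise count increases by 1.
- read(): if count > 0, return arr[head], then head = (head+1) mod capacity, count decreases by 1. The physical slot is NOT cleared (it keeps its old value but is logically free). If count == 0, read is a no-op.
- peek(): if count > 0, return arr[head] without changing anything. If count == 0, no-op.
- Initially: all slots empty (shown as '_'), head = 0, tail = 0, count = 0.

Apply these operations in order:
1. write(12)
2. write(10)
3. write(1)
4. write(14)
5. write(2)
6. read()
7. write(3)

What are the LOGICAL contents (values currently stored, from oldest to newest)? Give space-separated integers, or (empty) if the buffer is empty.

Answer: 1 14 2 3

Derivation:
After op 1 (write(12)): arr=[12 _ _ _] head=0 tail=1 count=1
After op 2 (write(10)): arr=[12 10 _ _] head=0 tail=2 count=2
After op 3 (write(1)): arr=[12 10 1 _] head=0 tail=3 count=3
After op 4 (write(14)): arr=[12 10 1 14] head=0 tail=0 count=4
After op 5 (write(2)): arr=[2 10 1 14] head=1 tail=1 count=4
After op 6 (read()): arr=[2 10 1 14] head=2 tail=1 count=3
After op 7 (write(3)): arr=[2 3 1 14] head=2 tail=2 count=4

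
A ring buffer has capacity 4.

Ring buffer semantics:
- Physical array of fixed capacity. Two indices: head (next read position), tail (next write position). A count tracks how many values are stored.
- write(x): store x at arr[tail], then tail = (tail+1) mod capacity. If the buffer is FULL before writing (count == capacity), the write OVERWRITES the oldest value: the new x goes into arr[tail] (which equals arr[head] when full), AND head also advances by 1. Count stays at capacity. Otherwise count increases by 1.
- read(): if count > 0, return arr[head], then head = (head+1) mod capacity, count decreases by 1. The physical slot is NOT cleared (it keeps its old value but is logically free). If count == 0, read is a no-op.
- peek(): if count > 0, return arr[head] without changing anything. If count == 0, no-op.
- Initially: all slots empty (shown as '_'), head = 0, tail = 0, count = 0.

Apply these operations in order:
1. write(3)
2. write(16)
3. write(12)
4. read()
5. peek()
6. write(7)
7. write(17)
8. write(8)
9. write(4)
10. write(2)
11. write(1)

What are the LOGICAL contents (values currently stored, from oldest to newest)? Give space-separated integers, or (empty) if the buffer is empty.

Answer: 8 4 2 1

Derivation:
After op 1 (write(3)): arr=[3 _ _ _] head=0 tail=1 count=1
After op 2 (write(16)): arr=[3 16 _ _] head=0 tail=2 count=2
After op 3 (write(12)): arr=[3 16 12 _] head=0 tail=3 count=3
After op 4 (read()): arr=[3 16 12 _] head=1 tail=3 count=2
After op 5 (peek()): arr=[3 16 12 _] head=1 tail=3 count=2
After op 6 (write(7)): arr=[3 16 12 7] head=1 tail=0 count=3
After op 7 (write(17)): arr=[17 16 12 7] head=1 tail=1 count=4
After op 8 (write(8)): arr=[17 8 12 7] head=2 tail=2 count=4
After op 9 (write(4)): arr=[17 8 4 7] head=3 tail=3 count=4
After op 10 (write(2)): arr=[17 8 4 2] head=0 tail=0 count=4
After op 11 (write(1)): arr=[1 8 4 2] head=1 tail=1 count=4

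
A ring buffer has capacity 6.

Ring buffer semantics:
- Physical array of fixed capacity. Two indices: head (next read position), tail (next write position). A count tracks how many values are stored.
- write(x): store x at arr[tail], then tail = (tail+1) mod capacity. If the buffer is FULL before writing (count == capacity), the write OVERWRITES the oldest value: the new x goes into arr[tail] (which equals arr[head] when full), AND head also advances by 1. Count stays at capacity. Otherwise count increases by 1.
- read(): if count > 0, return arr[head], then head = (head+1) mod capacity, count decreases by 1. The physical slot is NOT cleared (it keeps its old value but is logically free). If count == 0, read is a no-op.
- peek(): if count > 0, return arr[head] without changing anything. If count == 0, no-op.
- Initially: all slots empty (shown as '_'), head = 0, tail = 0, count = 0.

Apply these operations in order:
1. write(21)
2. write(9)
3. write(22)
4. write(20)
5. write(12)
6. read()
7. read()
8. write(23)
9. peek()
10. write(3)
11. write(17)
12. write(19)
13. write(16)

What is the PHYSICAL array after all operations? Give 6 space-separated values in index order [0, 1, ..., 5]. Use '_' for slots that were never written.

Answer: 3 17 19 16 12 23

Derivation:
After op 1 (write(21)): arr=[21 _ _ _ _ _] head=0 tail=1 count=1
After op 2 (write(9)): arr=[21 9 _ _ _ _] head=0 tail=2 count=2
After op 3 (write(22)): arr=[21 9 22 _ _ _] head=0 tail=3 count=3
After op 4 (write(20)): arr=[21 9 22 20 _ _] head=0 tail=4 count=4
After op 5 (write(12)): arr=[21 9 22 20 12 _] head=0 tail=5 count=5
After op 6 (read()): arr=[21 9 22 20 12 _] head=1 tail=5 count=4
After op 7 (read()): arr=[21 9 22 20 12 _] head=2 tail=5 count=3
After op 8 (write(23)): arr=[21 9 22 20 12 23] head=2 tail=0 count=4
After op 9 (peek()): arr=[21 9 22 20 12 23] head=2 tail=0 count=4
After op 10 (write(3)): arr=[3 9 22 20 12 23] head=2 tail=1 count=5
After op 11 (write(17)): arr=[3 17 22 20 12 23] head=2 tail=2 count=6
After op 12 (write(19)): arr=[3 17 19 20 12 23] head=3 tail=3 count=6
After op 13 (write(16)): arr=[3 17 19 16 12 23] head=4 tail=4 count=6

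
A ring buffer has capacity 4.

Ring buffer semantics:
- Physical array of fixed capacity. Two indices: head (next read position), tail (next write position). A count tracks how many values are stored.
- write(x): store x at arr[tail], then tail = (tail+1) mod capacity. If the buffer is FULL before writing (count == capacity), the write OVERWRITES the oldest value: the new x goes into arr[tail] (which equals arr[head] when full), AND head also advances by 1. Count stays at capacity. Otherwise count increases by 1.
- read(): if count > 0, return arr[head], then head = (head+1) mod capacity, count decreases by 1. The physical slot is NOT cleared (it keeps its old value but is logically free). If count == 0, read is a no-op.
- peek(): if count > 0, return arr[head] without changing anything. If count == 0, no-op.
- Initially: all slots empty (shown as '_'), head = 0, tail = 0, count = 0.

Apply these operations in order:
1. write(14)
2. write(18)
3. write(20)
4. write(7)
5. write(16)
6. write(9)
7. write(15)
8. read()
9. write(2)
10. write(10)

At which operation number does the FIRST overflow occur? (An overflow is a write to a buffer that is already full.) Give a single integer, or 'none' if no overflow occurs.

Answer: 5

Derivation:
After op 1 (write(14)): arr=[14 _ _ _] head=0 tail=1 count=1
After op 2 (write(18)): arr=[14 18 _ _] head=0 tail=2 count=2
After op 3 (write(20)): arr=[14 18 20 _] head=0 tail=3 count=3
After op 4 (write(7)): arr=[14 18 20 7] head=0 tail=0 count=4
After op 5 (write(16)): arr=[16 18 20 7] head=1 tail=1 count=4
After op 6 (write(9)): arr=[16 9 20 7] head=2 tail=2 count=4
After op 7 (write(15)): arr=[16 9 15 7] head=3 tail=3 count=4
After op 8 (read()): arr=[16 9 15 7] head=0 tail=3 count=3
After op 9 (write(2)): arr=[16 9 15 2] head=0 tail=0 count=4
After op 10 (write(10)): arr=[10 9 15 2] head=1 tail=1 count=4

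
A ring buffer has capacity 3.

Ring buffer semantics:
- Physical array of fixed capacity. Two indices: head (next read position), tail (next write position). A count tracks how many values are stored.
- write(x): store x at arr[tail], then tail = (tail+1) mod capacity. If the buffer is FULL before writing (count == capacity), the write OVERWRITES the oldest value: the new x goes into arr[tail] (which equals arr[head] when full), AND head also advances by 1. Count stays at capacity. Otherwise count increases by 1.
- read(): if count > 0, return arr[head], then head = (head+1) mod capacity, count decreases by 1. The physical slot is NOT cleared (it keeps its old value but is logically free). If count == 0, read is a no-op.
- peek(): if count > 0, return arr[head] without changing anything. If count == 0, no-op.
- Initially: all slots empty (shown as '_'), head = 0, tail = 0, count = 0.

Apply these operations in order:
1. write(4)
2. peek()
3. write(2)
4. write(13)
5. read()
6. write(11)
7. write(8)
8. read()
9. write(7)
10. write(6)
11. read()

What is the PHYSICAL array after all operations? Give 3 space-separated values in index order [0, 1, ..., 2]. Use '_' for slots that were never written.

After op 1 (write(4)): arr=[4 _ _] head=0 tail=1 count=1
After op 2 (peek()): arr=[4 _ _] head=0 tail=1 count=1
After op 3 (write(2)): arr=[4 2 _] head=0 tail=2 count=2
After op 4 (write(13)): arr=[4 2 13] head=0 tail=0 count=3
After op 5 (read()): arr=[4 2 13] head=1 tail=0 count=2
After op 6 (write(11)): arr=[11 2 13] head=1 tail=1 count=3
After op 7 (write(8)): arr=[11 8 13] head=2 tail=2 count=3
After op 8 (read()): arr=[11 8 13] head=0 tail=2 count=2
After op 9 (write(7)): arr=[11 8 7] head=0 tail=0 count=3
After op 10 (write(6)): arr=[6 8 7] head=1 tail=1 count=3
After op 11 (read()): arr=[6 8 7] head=2 tail=1 count=2

Answer: 6 8 7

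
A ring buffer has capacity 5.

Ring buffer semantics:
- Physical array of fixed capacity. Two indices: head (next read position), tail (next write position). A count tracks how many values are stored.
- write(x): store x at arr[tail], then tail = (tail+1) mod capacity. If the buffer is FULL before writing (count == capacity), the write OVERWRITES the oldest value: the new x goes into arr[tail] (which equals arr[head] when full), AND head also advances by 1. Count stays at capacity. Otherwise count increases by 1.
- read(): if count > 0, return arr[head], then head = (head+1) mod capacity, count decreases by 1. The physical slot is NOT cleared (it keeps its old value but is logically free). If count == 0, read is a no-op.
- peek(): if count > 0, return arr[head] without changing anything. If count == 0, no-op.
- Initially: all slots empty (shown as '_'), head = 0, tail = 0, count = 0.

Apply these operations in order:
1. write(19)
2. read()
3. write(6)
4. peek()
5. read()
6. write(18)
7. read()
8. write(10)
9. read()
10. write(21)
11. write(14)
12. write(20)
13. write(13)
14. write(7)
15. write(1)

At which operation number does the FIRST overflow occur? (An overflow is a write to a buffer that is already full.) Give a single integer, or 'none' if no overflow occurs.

After op 1 (write(19)): arr=[19 _ _ _ _] head=0 tail=1 count=1
After op 2 (read()): arr=[19 _ _ _ _] head=1 tail=1 count=0
After op 3 (write(6)): arr=[19 6 _ _ _] head=1 tail=2 count=1
After op 4 (peek()): arr=[19 6 _ _ _] head=1 tail=2 count=1
After op 5 (read()): arr=[19 6 _ _ _] head=2 tail=2 count=0
After op 6 (write(18)): arr=[19 6 18 _ _] head=2 tail=3 count=1
After op 7 (read()): arr=[19 6 18 _ _] head=3 tail=3 count=0
After op 8 (write(10)): arr=[19 6 18 10 _] head=3 tail=4 count=1
After op 9 (read()): arr=[19 6 18 10 _] head=4 tail=4 count=0
After op 10 (write(21)): arr=[19 6 18 10 21] head=4 tail=0 count=1
After op 11 (write(14)): arr=[14 6 18 10 21] head=4 tail=1 count=2
After op 12 (write(20)): arr=[14 20 18 10 21] head=4 tail=2 count=3
After op 13 (write(13)): arr=[14 20 13 10 21] head=4 tail=3 count=4
After op 14 (write(7)): arr=[14 20 13 7 21] head=4 tail=4 count=5
After op 15 (write(1)): arr=[14 20 13 7 1] head=0 tail=0 count=5

Answer: 15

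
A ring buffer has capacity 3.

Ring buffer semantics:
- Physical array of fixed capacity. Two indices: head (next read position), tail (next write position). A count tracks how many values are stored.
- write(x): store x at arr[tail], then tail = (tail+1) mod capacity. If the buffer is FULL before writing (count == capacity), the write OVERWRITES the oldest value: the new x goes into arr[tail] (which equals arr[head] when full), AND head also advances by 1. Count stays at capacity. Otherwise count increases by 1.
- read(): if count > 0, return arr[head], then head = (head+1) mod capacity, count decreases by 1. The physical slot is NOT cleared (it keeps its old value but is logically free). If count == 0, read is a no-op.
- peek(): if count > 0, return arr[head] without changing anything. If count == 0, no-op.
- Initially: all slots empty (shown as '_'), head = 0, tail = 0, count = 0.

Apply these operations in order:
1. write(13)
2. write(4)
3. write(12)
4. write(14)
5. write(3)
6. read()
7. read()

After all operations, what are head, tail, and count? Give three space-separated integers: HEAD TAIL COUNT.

After op 1 (write(13)): arr=[13 _ _] head=0 tail=1 count=1
After op 2 (write(4)): arr=[13 4 _] head=0 tail=2 count=2
After op 3 (write(12)): arr=[13 4 12] head=0 tail=0 count=3
After op 4 (write(14)): arr=[14 4 12] head=1 tail=1 count=3
After op 5 (write(3)): arr=[14 3 12] head=2 tail=2 count=3
After op 6 (read()): arr=[14 3 12] head=0 tail=2 count=2
After op 7 (read()): arr=[14 3 12] head=1 tail=2 count=1

Answer: 1 2 1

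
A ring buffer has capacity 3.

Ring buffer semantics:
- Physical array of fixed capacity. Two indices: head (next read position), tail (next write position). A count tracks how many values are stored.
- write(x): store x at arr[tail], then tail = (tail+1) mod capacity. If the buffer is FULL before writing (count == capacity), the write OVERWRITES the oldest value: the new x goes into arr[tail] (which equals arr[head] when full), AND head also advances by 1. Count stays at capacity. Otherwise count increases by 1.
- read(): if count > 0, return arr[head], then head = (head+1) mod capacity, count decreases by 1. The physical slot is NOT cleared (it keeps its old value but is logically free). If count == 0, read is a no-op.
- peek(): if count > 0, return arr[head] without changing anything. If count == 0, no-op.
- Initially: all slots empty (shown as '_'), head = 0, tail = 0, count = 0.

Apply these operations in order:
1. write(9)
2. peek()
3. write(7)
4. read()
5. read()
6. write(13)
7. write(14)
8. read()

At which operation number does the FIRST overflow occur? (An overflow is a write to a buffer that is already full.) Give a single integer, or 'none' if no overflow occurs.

After op 1 (write(9)): arr=[9 _ _] head=0 tail=1 count=1
After op 2 (peek()): arr=[9 _ _] head=0 tail=1 count=1
After op 3 (write(7)): arr=[9 7 _] head=0 tail=2 count=2
After op 4 (read()): arr=[9 7 _] head=1 tail=2 count=1
After op 5 (read()): arr=[9 7 _] head=2 tail=2 count=0
After op 6 (write(13)): arr=[9 7 13] head=2 tail=0 count=1
After op 7 (write(14)): arr=[14 7 13] head=2 tail=1 count=2
After op 8 (read()): arr=[14 7 13] head=0 tail=1 count=1

Answer: none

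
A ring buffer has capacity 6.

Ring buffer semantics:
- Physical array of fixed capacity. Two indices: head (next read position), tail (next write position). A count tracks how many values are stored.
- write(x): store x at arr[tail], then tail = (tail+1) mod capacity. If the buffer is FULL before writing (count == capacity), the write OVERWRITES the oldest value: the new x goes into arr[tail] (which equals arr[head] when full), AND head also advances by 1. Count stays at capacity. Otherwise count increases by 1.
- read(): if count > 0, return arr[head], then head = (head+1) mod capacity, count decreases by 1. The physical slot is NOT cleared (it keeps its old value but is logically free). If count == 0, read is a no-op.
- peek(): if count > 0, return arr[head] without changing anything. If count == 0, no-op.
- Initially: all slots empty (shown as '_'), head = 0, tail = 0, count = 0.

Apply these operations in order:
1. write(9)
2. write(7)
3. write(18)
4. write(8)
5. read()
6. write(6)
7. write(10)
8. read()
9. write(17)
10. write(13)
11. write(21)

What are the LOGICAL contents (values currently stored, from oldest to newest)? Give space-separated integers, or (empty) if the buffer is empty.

Answer: 8 6 10 17 13 21

Derivation:
After op 1 (write(9)): arr=[9 _ _ _ _ _] head=0 tail=1 count=1
After op 2 (write(7)): arr=[9 7 _ _ _ _] head=0 tail=2 count=2
After op 3 (write(18)): arr=[9 7 18 _ _ _] head=0 tail=3 count=3
After op 4 (write(8)): arr=[9 7 18 8 _ _] head=0 tail=4 count=4
After op 5 (read()): arr=[9 7 18 8 _ _] head=1 tail=4 count=3
After op 6 (write(6)): arr=[9 7 18 8 6 _] head=1 tail=5 count=4
After op 7 (write(10)): arr=[9 7 18 8 6 10] head=1 tail=0 count=5
After op 8 (read()): arr=[9 7 18 8 6 10] head=2 tail=0 count=4
After op 9 (write(17)): arr=[17 7 18 8 6 10] head=2 tail=1 count=5
After op 10 (write(13)): arr=[17 13 18 8 6 10] head=2 tail=2 count=6
After op 11 (write(21)): arr=[17 13 21 8 6 10] head=3 tail=3 count=6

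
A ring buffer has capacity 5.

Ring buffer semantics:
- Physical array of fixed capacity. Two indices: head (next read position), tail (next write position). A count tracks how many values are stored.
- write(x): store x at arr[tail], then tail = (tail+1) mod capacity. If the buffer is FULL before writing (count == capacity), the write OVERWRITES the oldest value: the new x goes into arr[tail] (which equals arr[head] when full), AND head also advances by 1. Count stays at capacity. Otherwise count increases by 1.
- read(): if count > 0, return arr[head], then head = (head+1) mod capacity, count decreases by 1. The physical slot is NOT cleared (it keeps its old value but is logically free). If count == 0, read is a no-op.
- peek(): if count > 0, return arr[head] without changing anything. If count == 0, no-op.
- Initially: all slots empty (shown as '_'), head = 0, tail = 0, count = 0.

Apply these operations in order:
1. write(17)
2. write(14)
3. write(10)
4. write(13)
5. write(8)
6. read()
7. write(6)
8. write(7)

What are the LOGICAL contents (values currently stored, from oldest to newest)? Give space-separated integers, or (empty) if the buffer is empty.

After op 1 (write(17)): arr=[17 _ _ _ _] head=0 tail=1 count=1
After op 2 (write(14)): arr=[17 14 _ _ _] head=0 tail=2 count=2
After op 3 (write(10)): arr=[17 14 10 _ _] head=0 tail=3 count=3
After op 4 (write(13)): arr=[17 14 10 13 _] head=0 tail=4 count=4
After op 5 (write(8)): arr=[17 14 10 13 8] head=0 tail=0 count=5
After op 6 (read()): arr=[17 14 10 13 8] head=1 tail=0 count=4
After op 7 (write(6)): arr=[6 14 10 13 8] head=1 tail=1 count=5
After op 8 (write(7)): arr=[6 7 10 13 8] head=2 tail=2 count=5

Answer: 10 13 8 6 7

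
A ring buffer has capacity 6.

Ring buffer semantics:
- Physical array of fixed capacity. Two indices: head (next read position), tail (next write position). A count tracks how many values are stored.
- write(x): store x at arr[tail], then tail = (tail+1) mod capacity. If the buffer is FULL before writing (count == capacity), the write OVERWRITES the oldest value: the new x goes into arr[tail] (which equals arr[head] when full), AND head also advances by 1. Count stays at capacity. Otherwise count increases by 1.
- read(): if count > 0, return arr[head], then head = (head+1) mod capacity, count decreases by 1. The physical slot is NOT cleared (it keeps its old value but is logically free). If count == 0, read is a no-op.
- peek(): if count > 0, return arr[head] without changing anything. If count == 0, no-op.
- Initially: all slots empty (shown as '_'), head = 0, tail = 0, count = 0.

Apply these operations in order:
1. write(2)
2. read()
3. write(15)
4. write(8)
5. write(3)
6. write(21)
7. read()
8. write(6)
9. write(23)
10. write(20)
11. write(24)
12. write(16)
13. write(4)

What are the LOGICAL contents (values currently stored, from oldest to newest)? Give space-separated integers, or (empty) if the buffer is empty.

After op 1 (write(2)): arr=[2 _ _ _ _ _] head=0 tail=1 count=1
After op 2 (read()): arr=[2 _ _ _ _ _] head=1 tail=1 count=0
After op 3 (write(15)): arr=[2 15 _ _ _ _] head=1 tail=2 count=1
After op 4 (write(8)): arr=[2 15 8 _ _ _] head=1 tail=3 count=2
After op 5 (write(3)): arr=[2 15 8 3 _ _] head=1 tail=4 count=3
After op 6 (write(21)): arr=[2 15 8 3 21 _] head=1 tail=5 count=4
After op 7 (read()): arr=[2 15 8 3 21 _] head=2 tail=5 count=3
After op 8 (write(6)): arr=[2 15 8 3 21 6] head=2 tail=0 count=4
After op 9 (write(23)): arr=[23 15 8 3 21 6] head=2 tail=1 count=5
After op 10 (write(20)): arr=[23 20 8 3 21 6] head=2 tail=2 count=6
After op 11 (write(24)): arr=[23 20 24 3 21 6] head=3 tail=3 count=6
After op 12 (write(16)): arr=[23 20 24 16 21 6] head=4 tail=4 count=6
After op 13 (write(4)): arr=[23 20 24 16 4 6] head=5 tail=5 count=6

Answer: 6 23 20 24 16 4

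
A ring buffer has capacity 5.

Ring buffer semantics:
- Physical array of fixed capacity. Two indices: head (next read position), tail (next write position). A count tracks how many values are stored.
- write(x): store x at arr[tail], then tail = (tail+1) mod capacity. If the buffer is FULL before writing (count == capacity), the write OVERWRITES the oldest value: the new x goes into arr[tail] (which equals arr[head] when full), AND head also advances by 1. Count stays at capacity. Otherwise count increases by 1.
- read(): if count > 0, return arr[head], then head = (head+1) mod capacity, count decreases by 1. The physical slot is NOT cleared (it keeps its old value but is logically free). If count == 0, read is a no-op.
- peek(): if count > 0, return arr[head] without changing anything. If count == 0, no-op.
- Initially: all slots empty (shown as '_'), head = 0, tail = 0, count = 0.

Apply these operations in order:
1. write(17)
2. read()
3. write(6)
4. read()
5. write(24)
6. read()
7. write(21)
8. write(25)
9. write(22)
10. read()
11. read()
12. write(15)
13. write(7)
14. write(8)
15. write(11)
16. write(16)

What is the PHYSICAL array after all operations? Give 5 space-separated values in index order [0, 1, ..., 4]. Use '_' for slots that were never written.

Answer: 16 15 7 8 11

Derivation:
After op 1 (write(17)): arr=[17 _ _ _ _] head=0 tail=1 count=1
After op 2 (read()): arr=[17 _ _ _ _] head=1 tail=1 count=0
After op 3 (write(6)): arr=[17 6 _ _ _] head=1 tail=2 count=1
After op 4 (read()): arr=[17 6 _ _ _] head=2 tail=2 count=0
After op 5 (write(24)): arr=[17 6 24 _ _] head=2 tail=3 count=1
After op 6 (read()): arr=[17 6 24 _ _] head=3 tail=3 count=0
After op 7 (write(21)): arr=[17 6 24 21 _] head=3 tail=4 count=1
After op 8 (write(25)): arr=[17 6 24 21 25] head=3 tail=0 count=2
After op 9 (write(22)): arr=[22 6 24 21 25] head=3 tail=1 count=3
After op 10 (read()): arr=[22 6 24 21 25] head=4 tail=1 count=2
After op 11 (read()): arr=[22 6 24 21 25] head=0 tail=1 count=1
After op 12 (write(15)): arr=[22 15 24 21 25] head=0 tail=2 count=2
After op 13 (write(7)): arr=[22 15 7 21 25] head=0 tail=3 count=3
After op 14 (write(8)): arr=[22 15 7 8 25] head=0 tail=4 count=4
After op 15 (write(11)): arr=[22 15 7 8 11] head=0 tail=0 count=5
After op 16 (write(16)): arr=[16 15 7 8 11] head=1 tail=1 count=5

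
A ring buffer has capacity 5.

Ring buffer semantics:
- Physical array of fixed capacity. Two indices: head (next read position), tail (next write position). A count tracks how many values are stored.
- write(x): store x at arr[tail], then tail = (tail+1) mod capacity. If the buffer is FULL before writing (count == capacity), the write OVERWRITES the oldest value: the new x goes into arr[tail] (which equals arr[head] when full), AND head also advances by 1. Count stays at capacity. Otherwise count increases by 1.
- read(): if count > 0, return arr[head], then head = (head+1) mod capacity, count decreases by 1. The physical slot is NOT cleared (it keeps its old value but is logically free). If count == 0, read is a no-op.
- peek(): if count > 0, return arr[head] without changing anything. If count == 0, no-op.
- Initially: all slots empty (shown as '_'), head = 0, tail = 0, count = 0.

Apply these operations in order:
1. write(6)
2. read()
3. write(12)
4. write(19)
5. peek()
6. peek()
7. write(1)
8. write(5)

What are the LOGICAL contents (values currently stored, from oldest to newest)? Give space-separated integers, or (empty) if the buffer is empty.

After op 1 (write(6)): arr=[6 _ _ _ _] head=0 tail=1 count=1
After op 2 (read()): arr=[6 _ _ _ _] head=1 tail=1 count=0
After op 3 (write(12)): arr=[6 12 _ _ _] head=1 tail=2 count=1
After op 4 (write(19)): arr=[6 12 19 _ _] head=1 tail=3 count=2
After op 5 (peek()): arr=[6 12 19 _ _] head=1 tail=3 count=2
After op 6 (peek()): arr=[6 12 19 _ _] head=1 tail=3 count=2
After op 7 (write(1)): arr=[6 12 19 1 _] head=1 tail=4 count=3
After op 8 (write(5)): arr=[6 12 19 1 5] head=1 tail=0 count=4

Answer: 12 19 1 5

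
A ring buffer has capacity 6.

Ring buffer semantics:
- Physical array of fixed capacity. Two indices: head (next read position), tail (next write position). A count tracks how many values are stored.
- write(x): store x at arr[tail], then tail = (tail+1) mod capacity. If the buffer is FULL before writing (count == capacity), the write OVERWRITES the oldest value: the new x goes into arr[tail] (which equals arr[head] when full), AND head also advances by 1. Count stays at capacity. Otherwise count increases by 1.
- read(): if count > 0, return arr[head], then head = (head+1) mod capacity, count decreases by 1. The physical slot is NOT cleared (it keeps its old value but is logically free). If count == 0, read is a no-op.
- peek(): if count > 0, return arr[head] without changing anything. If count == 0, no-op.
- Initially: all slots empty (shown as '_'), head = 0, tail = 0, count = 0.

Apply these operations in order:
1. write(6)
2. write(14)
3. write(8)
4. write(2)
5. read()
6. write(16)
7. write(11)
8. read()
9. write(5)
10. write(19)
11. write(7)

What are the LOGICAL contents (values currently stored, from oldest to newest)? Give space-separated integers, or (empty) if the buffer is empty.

Answer: 2 16 11 5 19 7

Derivation:
After op 1 (write(6)): arr=[6 _ _ _ _ _] head=0 tail=1 count=1
After op 2 (write(14)): arr=[6 14 _ _ _ _] head=0 tail=2 count=2
After op 3 (write(8)): arr=[6 14 8 _ _ _] head=0 tail=3 count=3
After op 4 (write(2)): arr=[6 14 8 2 _ _] head=0 tail=4 count=4
After op 5 (read()): arr=[6 14 8 2 _ _] head=1 tail=4 count=3
After op 6 (write(16)): arr=[6 14 8 2 16 _] head=1 tail=5 count=4
After op 7 (write(11)): arr=[6 14 8 2 16 11] head=1 tail=0 count=5
After op 8 (read()): arr=[6 14 8 2 16 11] head=2 tail=0 count=4
After op 9 (write(5)): arr=[5 14 8 2 16 11] head=2 tail=1 count=5
After op 10 (write(19)): arr=[5 19 8 2 16 11] head=2 tail=2 count=6
After op 11 (write(7)): arr=[5 19 7 2 16 11] head=3 tail=3 count=6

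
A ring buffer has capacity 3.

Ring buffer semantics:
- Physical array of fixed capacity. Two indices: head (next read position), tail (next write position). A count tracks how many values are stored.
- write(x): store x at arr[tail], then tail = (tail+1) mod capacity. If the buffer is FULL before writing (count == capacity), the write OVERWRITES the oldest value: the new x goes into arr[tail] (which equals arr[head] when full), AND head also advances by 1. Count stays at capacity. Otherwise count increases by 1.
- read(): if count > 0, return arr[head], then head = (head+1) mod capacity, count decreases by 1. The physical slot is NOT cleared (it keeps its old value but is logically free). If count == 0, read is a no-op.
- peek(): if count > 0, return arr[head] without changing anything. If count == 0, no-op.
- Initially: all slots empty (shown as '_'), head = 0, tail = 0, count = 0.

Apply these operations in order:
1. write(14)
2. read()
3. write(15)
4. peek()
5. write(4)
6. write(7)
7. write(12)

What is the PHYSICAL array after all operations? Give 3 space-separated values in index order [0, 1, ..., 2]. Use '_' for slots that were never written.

Answer: 7 12 4

Derivation:
After op 1 (write(14)): arr=[14 _ _] head=0 tail=1 count=1
After op 2 (read()): arr=[14 _ _] head=1 tail=1 count=0
After op 3 (write(15)): arr=[14 15 _] head=1 tail=2 count=1
After op 4 (peek()): arr=[14 15 _] head=1 tail=2 count=1
After op 5 (write(4)): arr=[14 15 4] head=1 tail=0 count=2
After op 6 (write(7)): arr=[7 15 4] head=1 tail=1 count=3
After op 7 (write(12)): arr=[7 12 4] head=2 tail=2 count=3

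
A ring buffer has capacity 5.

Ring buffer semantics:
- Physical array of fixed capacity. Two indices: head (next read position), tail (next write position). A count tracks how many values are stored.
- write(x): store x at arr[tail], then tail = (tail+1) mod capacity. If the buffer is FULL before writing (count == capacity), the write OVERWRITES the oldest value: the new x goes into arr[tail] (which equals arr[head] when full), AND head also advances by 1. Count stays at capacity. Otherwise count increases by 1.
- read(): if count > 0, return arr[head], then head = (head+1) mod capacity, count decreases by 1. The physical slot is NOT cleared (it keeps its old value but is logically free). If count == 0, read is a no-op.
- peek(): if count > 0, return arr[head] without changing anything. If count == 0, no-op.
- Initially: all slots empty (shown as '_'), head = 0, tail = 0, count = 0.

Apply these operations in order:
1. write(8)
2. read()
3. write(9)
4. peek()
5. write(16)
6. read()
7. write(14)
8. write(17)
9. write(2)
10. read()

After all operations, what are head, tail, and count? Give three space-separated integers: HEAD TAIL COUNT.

Answer: 3 1 3

Derivation:
After op 1 (write(8)): arr=[8 _ _ _ _] head=0 tail=1 count=1
After op 2 (read()): arr=[8 _ _ _ _] head=1 tail=1 count=0
After op 3 (write(9)): arr=[8 9 _ _ _] head=1 tail=2 count=1
After op 4 (peek()): arr=[8 9 _ _ _] head=1 tail=2 count=1
After op 5 (write(16)): arr=[8 9 16 _ _] head=1 tail=3 count=2
After op 6 (read()): arr=[8 9 16 _ _] head=2 tail=3 count=1
After op 7 (write(14)): arr=[8 9 16 14 _] head=2 tail=4 count=2
After op 8 (write(17)): arr=[8 9 16 14 17] head=2 tail=0 count=3
After op 9 (write(2)): arr=[2 9 16 14 17] head=2 tail=1 count=4
After op 10 (read()): arr=[2 9 16 14 17] head=3 tail=1 count=3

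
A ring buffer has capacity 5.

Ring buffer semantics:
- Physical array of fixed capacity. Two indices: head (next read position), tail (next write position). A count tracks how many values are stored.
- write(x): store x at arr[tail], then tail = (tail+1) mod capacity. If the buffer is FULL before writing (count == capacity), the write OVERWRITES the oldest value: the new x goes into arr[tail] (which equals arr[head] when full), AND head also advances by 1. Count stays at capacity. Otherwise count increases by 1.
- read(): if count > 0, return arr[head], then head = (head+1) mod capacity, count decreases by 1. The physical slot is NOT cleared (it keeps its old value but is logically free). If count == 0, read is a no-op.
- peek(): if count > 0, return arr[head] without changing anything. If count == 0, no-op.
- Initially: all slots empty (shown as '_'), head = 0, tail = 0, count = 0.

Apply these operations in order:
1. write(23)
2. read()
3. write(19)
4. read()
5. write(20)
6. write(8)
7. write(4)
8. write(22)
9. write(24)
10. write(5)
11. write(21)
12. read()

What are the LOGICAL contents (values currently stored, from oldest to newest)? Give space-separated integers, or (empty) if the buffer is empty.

Answer: 22 24 5 21

Derivation:
After op 1 (write(23)): arr=[23 _ _ _ _] head=0 tail=1 count=1
After op 2 (read()): arr=[23 _ _ _ _] head=1 tail=1 count=0
After op 3 (write(19)): arr=[23 19 _ _ _] head=1 tail=2 count=1
After op 4 (read()): arr=[23 19 _ _ _] head=2 tail=2 count=0
After op 5 (write(20)): arr=[23 19 20 _ _] head=2 tail=3 count=1
After op 6 (write(8)): arr=[23 19 20 8 _] head=2 tail=4 count=2
After op 7 (write(4)): arr=[23 19 20 8 4] head=2 tail=0 count=3
After op 8 (write(22)): arr=[22 19 20 8 4] head=2 tail=1 count=4
After op 9 (write(24)): arr=[22 24 20 8 4] head=2 tail=2 count=5
After op 10 (write(5)): arr=[22 24 5 8 4] head=3 tail=3 count=5
After op 11 (write(21)): arr=[22 24 5 21 4] head=4 tail=4 count=5
After op 12 (read()): arr=[22 24 5 21 4] head=0 tail=4 count=4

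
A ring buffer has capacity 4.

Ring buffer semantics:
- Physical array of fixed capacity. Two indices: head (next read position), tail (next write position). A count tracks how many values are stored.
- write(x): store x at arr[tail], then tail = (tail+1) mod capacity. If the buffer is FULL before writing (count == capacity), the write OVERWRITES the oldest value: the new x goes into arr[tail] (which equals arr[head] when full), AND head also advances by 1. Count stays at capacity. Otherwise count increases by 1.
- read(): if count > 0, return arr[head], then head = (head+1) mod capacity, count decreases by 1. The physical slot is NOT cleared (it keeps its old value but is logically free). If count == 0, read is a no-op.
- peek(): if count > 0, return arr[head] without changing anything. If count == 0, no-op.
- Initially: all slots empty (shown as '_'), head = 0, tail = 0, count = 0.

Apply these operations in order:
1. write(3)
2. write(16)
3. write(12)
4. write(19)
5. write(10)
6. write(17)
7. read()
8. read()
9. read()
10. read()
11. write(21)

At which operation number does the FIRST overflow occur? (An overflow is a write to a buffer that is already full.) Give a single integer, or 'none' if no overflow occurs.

After op 1 (write(3)): arr=[3 _ _ _] head=0 tail=1 count=1
After op 2 (write(16)): arr=[3 16 _ _] head=0 tail=2 count=2
After op 3 (write(12)): arr=[3 16 12 _] head=0 tail=3 count=3
After op 4 (write(19)): arr=[3 16 12 19] head=0 tail=0 count=4
After op 5 (write(10)): arr=[10 16 12 19] head=1 tail=1 count=4
After op 6 (write(17)): arr=[10 17 12 19] head=2 tail=2 count=4
After op 7 (read()): arr=[10 17 12 19] head=3 tail=2 count=3
After op 8 (read()): arr=[10 17 12 19] head=0 tail=2 count=2
After op 9 (read()): arr=[10 17 12 19] head=1 tail=2 count=1
After op 10 (read()): arr=[10 17 12 19] head=2 tail=2 count=0
After op 11 (write(21)): arr=[10 17 21 19] head=2 tail=3 count=1

Answer: 5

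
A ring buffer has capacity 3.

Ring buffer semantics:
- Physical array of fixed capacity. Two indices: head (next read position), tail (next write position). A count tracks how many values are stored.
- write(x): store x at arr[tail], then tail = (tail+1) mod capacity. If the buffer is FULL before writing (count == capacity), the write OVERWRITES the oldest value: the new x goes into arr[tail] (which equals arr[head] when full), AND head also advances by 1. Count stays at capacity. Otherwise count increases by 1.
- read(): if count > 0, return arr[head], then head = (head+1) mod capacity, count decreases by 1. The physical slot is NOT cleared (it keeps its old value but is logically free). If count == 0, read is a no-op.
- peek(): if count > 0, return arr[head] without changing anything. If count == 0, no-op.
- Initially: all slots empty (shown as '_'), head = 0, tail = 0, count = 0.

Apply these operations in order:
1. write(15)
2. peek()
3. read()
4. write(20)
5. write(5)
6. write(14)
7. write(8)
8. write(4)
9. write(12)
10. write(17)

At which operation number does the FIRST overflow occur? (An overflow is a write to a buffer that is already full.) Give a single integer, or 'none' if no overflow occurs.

Answer: 7

Derivation:
After op 1 (write(15)): arr=[15 _ _] head=0 tail=1 count=1
After op 2 (peek()): arr=[15 _ _] head=0 tail=1 count=1
After op 3 (read()): arr=[15 _ _] head=1 tail=1 count=0
After op 4 (write(20)): arr=[15 20 _] head=1 tail=2 count=1
After op 5 (write(5)): arr=[15 20 5] head=1 tail=0 count=2
After op 6 (write(14)): arr=[14 20 5] head=1 tail=1 count=3
After op 7 (write(8)): arr=[14 8 5] head=2 tail=2 count=3
After op 8 (write(4)): arr=[14 8 4] head=0 tail=0 count=3
After op 9 (write(12)): arr=[12 8 4] head=1 tail=1 count=3
After op 10 (write(17)): arr=[12 17 4] head=2 tail=2 count=3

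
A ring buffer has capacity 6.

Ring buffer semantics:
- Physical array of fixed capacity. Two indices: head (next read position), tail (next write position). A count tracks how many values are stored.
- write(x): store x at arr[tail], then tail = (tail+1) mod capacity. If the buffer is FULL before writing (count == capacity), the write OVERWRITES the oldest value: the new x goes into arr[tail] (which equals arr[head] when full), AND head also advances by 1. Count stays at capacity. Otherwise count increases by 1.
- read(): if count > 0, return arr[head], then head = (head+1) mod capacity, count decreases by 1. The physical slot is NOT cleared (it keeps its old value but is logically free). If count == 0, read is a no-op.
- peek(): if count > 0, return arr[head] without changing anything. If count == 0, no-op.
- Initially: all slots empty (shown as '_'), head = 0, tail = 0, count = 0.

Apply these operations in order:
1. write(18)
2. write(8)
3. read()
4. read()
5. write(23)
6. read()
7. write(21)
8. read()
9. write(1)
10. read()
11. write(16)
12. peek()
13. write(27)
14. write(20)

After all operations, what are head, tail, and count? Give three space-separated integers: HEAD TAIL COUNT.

Answer: 5 2 3

Derivation:
After op 1 (write(18)): arr=[18 _ _ _ _ _] head=0 tail=1 count=1
After op 2 (write(8)): arr=[18 8 _ _ _ _] head=0 tail=2 count=2
After op 3 (read()): arr=[18 8 _ _ _ _] head=1 tail=2 count=1
After op 4 (read()): arr=[18 8 _ _ _ _] head=2 tail=2 count=0
After op 5 (write(23)): arr=[18 8 23 _ _ _] head=2 tail=3 count=1
After op 6 (read()): arr=[18 8 23 _ _ _] head=3 tail=3 count=0
After op 7 (write(21)): arr=[18 8 23 21 _ _] head=3 tail=4 count=1
After op 8 (read()): arr=[18 8 23 21 _ _] head=4 tail=4 count=0
After op 9 (write(1)): arr=[18 8 23 21 1 _] head=4 tail=5 count=1
After op 10 (read()): arr=[18 8 23 21 1 _] head=5 tail=5 count=0
After op 11 (write(16)): arr=[18 8 23 21 1 16] head=5 tail=0 count=1
After op 12 (peek()): arr=[18 8 23 21 1 16] head=5 tail=0 count=1
After op 13 (write(27)): arr=[27 8 23 21 1 16] head=5 tail=1 count=2
After op 14 (write(20)): arr=[27 20 23 21 1 16] head=5 tail=2 count=3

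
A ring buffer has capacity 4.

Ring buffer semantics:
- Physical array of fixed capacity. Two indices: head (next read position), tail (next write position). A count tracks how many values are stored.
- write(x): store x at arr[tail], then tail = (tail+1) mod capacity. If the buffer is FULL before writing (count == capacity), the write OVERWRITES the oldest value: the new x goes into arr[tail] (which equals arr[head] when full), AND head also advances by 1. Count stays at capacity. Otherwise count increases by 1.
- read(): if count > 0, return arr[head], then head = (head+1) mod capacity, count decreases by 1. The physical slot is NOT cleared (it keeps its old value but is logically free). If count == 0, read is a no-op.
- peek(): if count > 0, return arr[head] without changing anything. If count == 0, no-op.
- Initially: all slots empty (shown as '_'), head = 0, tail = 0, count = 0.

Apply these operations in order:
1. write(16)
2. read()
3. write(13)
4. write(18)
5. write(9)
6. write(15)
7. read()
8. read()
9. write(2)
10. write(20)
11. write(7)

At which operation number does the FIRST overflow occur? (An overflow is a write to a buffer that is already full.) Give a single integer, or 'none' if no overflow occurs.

Answer: 11

Derivation:
After op 1 (write(16)): arr=[16 _ _ _] head=0 tail=1 count=1
After op 2 (read()): arr=[16 _ _ _] head=1 tail=1 count=0
After op 3 (write(13)): arr=[16 13 _ _] head=1 tail=2 count=1
After op 4 (write(18)): arr=[16 13 18 _] head=1 tail=3 count=2
After op 5 (write(9)): arr=[16 13 18 9] head=1 tail=0 count=3
After op 6 (write(15)): arr=[15 13 18 9] head=1 tail=1 count=4
After op 7 (read()): arr=[15 13 18 9] head=2 tail=1 count=3
After op 8 (read()): arr=[15 13 18 9] head=3 tail=1 count=2
After op 9 (write(2)): arr=[15 2 18 9] head=3 tail=2 count=3
After op 10 (write(20)): arr=[15 2 20 9] head=3 tail=3 count=4
After op 11 (write(7)): arr=[15 2 20 7] head=0 tail=0 count=4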